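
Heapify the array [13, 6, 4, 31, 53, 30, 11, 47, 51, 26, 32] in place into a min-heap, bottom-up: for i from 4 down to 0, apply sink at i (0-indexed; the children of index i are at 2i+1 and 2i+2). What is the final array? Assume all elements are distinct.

[4, 6, 11, 31, 26, 30, 13, 47, 51, 53, 32]

sift down from index 4:
  53 vs smaller child 26 at index 9, swap → [13, 6, 4, 31, 26, 30, 11, 47, 51, 53, 32]
sift down from index 3: already satisfies heap property
sift down from index 2: already satisfies heap property
sift down from index 1: already satisfies heap property
sift down from index 0:
  13 vs smaller child 4 at index 2, swap → [4, 6, 13, 31, 26, 30, 11, 47, 51, 53, 32]
  13 vs smaller child 11 at index 6, swap → [4, 6, 11, 31, 26, 30, 13, 47, 51, 53, 32]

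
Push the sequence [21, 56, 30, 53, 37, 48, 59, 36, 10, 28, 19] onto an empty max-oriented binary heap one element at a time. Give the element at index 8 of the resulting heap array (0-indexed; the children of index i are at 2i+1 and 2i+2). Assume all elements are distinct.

10

Insert 21:
  append 21 at index 0 → [21] (no swap needed)
Insert 56:
  append 56 at index 1 → [21, 56]
  56 > parent 21 at index 0, swap → [56, 21]
Insert 30:
  append 30 at index 2 → [56, 21, 30] (no swap needed)
Insert 53:
  append 53 at index 3 → [56, 21, 30, 53]
  53 > parent 21 at index 1, swap → [56, 53, 30, 21]
Insert 37:
  append 37 at index 4 → [56, 53, 30, 21, 37] (no swap needed)
Insert 48:
  append 48 at index 5 → [56, 53, 30, 21, 37, 48]
  48 > parent 30 at index 2, swap → [56, 53, 48, 21, 37, 30]
Insert 59:
  append 59 at index 6 → [56, 53, 48, 21, 37, 30, 59]
  59 > parent 48 at index 2, swap → [56, 53, 59, 21, 37, 30, 48]
  59 > parent 56 at index 0, swap → [59, 53, 56, 21, 37, 30, 48]
Insert 36:
  append 36 at index 7 → [59, 53, 56, 21, 37, 30, 48, 36]
  36 > parent 21 at index 3, swap → [59, 53, 56, 36, 37, 30, 48, 21]
Insert 10:
  append 10 at index 8 → [59, 53, 56, 36, 37, 30, 48, 21, 10] (no swap needed)
Insert 28:
  append 28 at index 9 → [59, 53, 56, 36, 37, 30, 48, 21, 10, 28] (no swap needed)
Insert 19:
  append 19 at index 10 → [59, 53, 56, 36, 37, 30, 48, 21, 10, 28, 19] (no swap needed)
resulting array: [59, 53, 56, 36, 37, 30, 48, 21, 10, 28, 19]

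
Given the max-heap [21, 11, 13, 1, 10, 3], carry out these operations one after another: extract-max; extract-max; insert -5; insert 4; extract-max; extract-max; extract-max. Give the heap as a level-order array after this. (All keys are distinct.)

[3, 1, -5]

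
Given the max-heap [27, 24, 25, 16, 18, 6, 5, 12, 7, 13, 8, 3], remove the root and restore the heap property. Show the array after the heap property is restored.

[25, 24, 6, 16, 18, 3, 5, 12, 7, 13, 8]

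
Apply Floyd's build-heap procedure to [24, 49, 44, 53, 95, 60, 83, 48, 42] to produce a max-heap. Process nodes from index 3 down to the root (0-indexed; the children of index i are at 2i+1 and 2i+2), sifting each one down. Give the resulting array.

sift down from index 3: already satisfies heap property
sift down from index 2:
  44 vs larger child 83 at index 6, swap → [24, 49, 83, 53, 95, 60, 44, 48, 42]
sift down from index 1:
  49 vs larger child 95 at index 4, swap → [24, 95, 83, 53, 49, 60, 44, 48, 42]
sift down from index 0:
  24 vs larger child 95 at index 1, swap → [95, 24, 83, 53, 49, 60, 44, 48, 42]
  24 vs larger child 53 at index 3, swap → [95, 53, 83, 24, 49, 60, 44, 48, 42]
  24 vs larger child 48 at index 7, swap → [95, 53, 83, 48, 49, 60, 44, 24, 42]

[95, 53, 83, 48, 49, 60, 44, 24, 42]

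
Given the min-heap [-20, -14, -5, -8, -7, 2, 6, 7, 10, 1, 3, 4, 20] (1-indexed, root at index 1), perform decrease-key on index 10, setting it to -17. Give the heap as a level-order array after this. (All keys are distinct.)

[-20, -17, -5, -8, -14, 2, 6, 7, 10, -7, 3, 4, 20]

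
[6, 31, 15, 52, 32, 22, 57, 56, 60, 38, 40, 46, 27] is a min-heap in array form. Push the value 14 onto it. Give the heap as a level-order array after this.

[6, 31, 14, 52, 32, 22, 15, 56, 60, 38, 40, 46, 27, 57]

append 14 at index 13 → [6, 31, 15, 52, 32, 22, 57, 56, 60, 38, 40, 46, 27, 14]
14 < parent 57 at index 6, swap → [6, 31, 15, 52, 32, 22, 14, 56, 60, 38, 40, 46, 27, 57]
14 < parent 15 at index 2, swap → [6, 31, 14, 52, 32, 22, 15, 56, 60, 38, 40, 46, 27, 57]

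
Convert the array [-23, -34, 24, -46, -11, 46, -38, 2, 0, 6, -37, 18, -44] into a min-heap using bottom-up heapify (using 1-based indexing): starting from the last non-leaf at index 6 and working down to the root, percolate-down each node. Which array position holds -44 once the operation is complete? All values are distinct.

sift down from index 6:
  46 vs smaller child -44 at index 13, swap → [-23, -34, 24, -46, -11, -44, -38, 2, 0, 6, -37, 18, 46]
sift down from index 5:
  -11 vs smaller child -37 at index 11, swap → [-23, -34, 24, -46, -37, -44, -38, 2, 0, 6, -11, 18, 46]
sift down from index 4: already satisfies heap property
sift down from index 3:
  24 vs smaller child -44 at index 6, swap → [-23, -34, -44, -46, -37, 24, -38, 2, 0, 6, -11, 18, 46]
  24 vs smaller child 18 at index 12, swap → [-23, -34, -44, -46, -37, 18, -38, 2, 0, 6, -11, 24, 46]
sift down from index 2:
  -34 vs smaller child -46 at index 4, swap → [-23, -46, -44, -34, -37, 18, -38, 2, 0, 6, -11, 24, 46]
sift down from index 1:
  -23 vs smaller child -46 at index 2, swap → [-46, -23, -44, -34, -37, 18, -38, 2, 0, 6, -11, 24, 46]
  -23 vs smaller child -37 at index 5, swap → [-46, -37, -44, -34, -23, 18, -38, 2, 0, 6, -11, 24, 46]
resulting array: [-46, -37, -44, -34, -23, 18, -38, 2, 0, 6, -11, 24, 46]

3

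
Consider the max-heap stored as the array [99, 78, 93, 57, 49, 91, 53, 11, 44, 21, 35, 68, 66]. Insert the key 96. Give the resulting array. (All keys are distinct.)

append 96 at index 13 → [99, 78, 93, 57, 49, 91, 53, 11, 44, 21, 35, 68, 66, 96]
96 > parent 53 at index 6, swap → [99, 78, 93, 57, 49, 91, 96, 11, 44, 21, 35, 68, 66, 53]
96 > parent 93 at index 2, swap → [99, 78, 96, 57, 49, 91, 93, 11, 44, 21, 35, 68, 66, 53]

[99, 78, 96, 57, 49, 91, 93, 11, 44, 21, 35, 68, 66, 53]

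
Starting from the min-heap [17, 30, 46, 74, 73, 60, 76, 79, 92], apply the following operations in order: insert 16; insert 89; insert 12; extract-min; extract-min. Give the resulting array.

[17, 30, 46, 74, 73, 60, 76, 79, 92, 89]

insert 16:
  append 16 at index 9 → [17, 30, 46, 74, 73, 60, 76, 79, 92, 16]
  16 < parent 73 at index 4, swap → [17, 30, 46, 74, 16, 60, 76, 79, 92, 73]
  16 < parent 30 at index 1, swap → [17, 16, 46, 74, 30, 60, 76, 79, 92, 73]
  16 < parent 17 at index 0, swap → [16, 17, 46, 74, 30, 60, 76, 79, 92, 73]
insert 89:
  append 89 at index 10 → [16, 17, 46, 74, 30, 60, 76, 79, 92, 73, 89] (no swap needed)
insert 12:
  append 12 at index 11 → [16, 17, 46, 74, 30, 60, 76, 79, 92, 73, 89, 12]
  12 < parent 60 at index 5, swap → [16, 17, 46, 74, 30, 12, 76, 79, 92, 73, 89, 60]
  12 < parent 46 at index 2, swap → [16, 17, 12, 74, 30, 46, 76, 79, 92, 73, 89, 60]
  12 < parent 16 at index 0, swap → [12, 17, 16, 74, 30, 46, 76, 79, 92, 73, 89, 60]
extract-min → returns 12:
  remove root 12; move last element 60 to root → [60, 17, 16, 74, 30, 46, 76, 79, 92, 73, 89]
  60 vs smaller child 16 at index 2, swap → [16, 17, 60, 74, 30, 46, 76, 79, 92, 73, 89]
  60 vs smaller child 46 at index 5, swap → [16, 17, 46, 74, 30, 60, 76, 79, 92, 73, 89]
extract-min → returns 16:
  remove root 16; move last element 89 to root → [89, 17, 46, 74, 30, 60, 76, 79, 92, 73]
  89 vs smaller child 17 at index 1, swap → [17, 89, 46, 74, 30, 60, 76, 79, 92, 73]
  89 vs smaller child 30 at index 4, swap → [17, 30, 46, 74, 89, 60, 76, 79, 92, 73]
  89 vs only child 73 at index 9, swap → [17, 30, 46, 74, 73, 60, 76, 79, 92, 89]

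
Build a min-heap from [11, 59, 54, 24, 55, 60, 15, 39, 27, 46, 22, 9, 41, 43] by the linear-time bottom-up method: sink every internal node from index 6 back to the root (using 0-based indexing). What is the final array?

sift down from index 6: already satisfies heap property
sift down from index 5:
  60 vs smaller child 9 at index 11, swap → [11, 59, 54, 24, 55, 9, 15, 39, 27, 46, 22, 60, 41, 43]
sift down from index 4:
  55 vs smaller child 22 at index 10, swap → [11, 59, 54, 24, 22, 9, 15, 39, 27, 46, 55, 60, 41, 43]
sift down from index 3: already satisfies heap property
sift down from index 2:
  54 vs smaller child 9 at index 5, swap → [11, 59, 9, 24, 22, 54, 15, 39, 27, 46, 55, 60, 41, 43]
  54 vs smaller child 41 at index 12, swap → [11, 59, 9, 24, 22, 41, 15, 39, 27, 46, 55, 60, 54, 43]
sift down from index 1:
  59 vs smaller child 22 at index 4, swap → [11, 22, 9, 24, 59, 41, 15, 39, 27, 46, 55, 60, 54, 43]
  59 vs smaller child 46 at index 9, swap → [11, 22, 9, 24, 46, 41, 15, 39, 27, 59, 55, 60, 54, 43]
sift down from index 0:
  11 vs smaller child 9 at index 2, swap → [9, 22, 11, 24, 46, 41, 15, 39, 27, 59, 55, 60, 54, 43]

[9, 22, 11, 24, 46, 41, 15, 39, 27, 59, 55, 60, 54, 43]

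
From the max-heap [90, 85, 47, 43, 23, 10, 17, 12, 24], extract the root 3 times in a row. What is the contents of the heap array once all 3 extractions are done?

extract-max #1 returns 90:
  remove root 90; move last element 24 to root → [24, 85, 47, 43, 23, 10, 17, 12]
  24 vs larger child 85 at index 1, swap → [85, 24, 47, 43, 23, 10, 17, 12]
  24 vs larger child 43 at index 3, swap → [85, 43, 47, 24, 23, 10, 17, 12]
extract-max #2 returns 85:
  remove root 85; move last element 12 to root → [12, 43, 47, 24, 23, 10, 17]
  12 vs larger child 47 at index 2, swap → [47, 43, 12, 24, 23, 10, 17]
  12 vs larger child 17 at index 6, swap → [47, 43, 17, 24, 23, 10, 12]
extract-max #3 returns 47:
  remove root 47; move last element 12 to root → [12, 43, 17, 24, 23, 10]
  12 vs larger child 43 at index 1, swap → [43, 12, 17, 24, 23, 10]
  12 vs larger child 24 at index 3, swap → [43, 24, 17, 12, 23, 10]

[43, 24, 17, 12, 23, 10]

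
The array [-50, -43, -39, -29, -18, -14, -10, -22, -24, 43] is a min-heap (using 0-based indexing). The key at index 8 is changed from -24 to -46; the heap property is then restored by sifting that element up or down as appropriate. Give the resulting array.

set index 8 from -24 to -46 → [-50, -43, -39, -29, -18, -14, -10, -22, -46, 43]
-46 < parent -29 at index 3, swap → [-50, -43, -39, -46, -18, -14, -10, -22, -29, 43]
-46 < parent -43 at index 1, swap → [-50, -46, -39, -43, -18, -14, -10, -22, -29, 43]

[-50, -46, -39, -43, -18, -14, -10, -22, -29, 43]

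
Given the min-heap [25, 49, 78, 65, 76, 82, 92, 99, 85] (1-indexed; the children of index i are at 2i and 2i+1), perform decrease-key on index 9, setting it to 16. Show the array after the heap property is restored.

set index 9 from 85 to 16 → [25, 49, 78, 65, 76, 82, 92, 99, 16]
16 < parent 65 at index 4, swap → [25, 49, 78, 16, 76, 82, 92, 99, 65]
16 < parent 49 at index 2, swap → [25, 16, 78, 49, 76, 82, 92, 99, 65]
16 < parent 25 at index 1, swap → [16, 25, 78, 49, 76, 82, 92, 99, 65]

[16, 25, 78, 49, 76, 82, 92, 99, 65]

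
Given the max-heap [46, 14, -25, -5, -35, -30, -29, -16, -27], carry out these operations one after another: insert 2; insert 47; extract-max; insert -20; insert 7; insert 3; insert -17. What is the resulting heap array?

[46, 14, 7, -5, 2, 3, -17, -16, -27, -35, -20, -30, -25, -29]

insert 2:
  append 2 at index 9 → [46, 14, -25, -5, -35, -30, -29, -16, -27, 2]
  2 > parent -35 at index 4, swap → [46, 14, -25, -5, 2, -30, -29, -16, -27, -35]
insert 47:
  append 47 at index 10 → [46, 14, -25, -5, 2, -30, -29, -16, -27, -35, 47]
  47 > parent 2 at index 4, swap → [46, 14, -25, -5, 47, -30, -29, -16, -27, -35, 2]
  47 > parent 14 at index 1, swap → [46, 47, -25, -5, 14, -30, -29, -16, -27, -35, 2]
  47 > parent 46 at index 0, swap → [47, 46, -25, -5, 14, -30, -29, -16, -27, -35, 2]
extract-max → returns 47:
  remove root 47; move last element 2 to root → [2, 46, -25, -5, 14, -30, -29, -16, -27, -35]
  2 vs larger child 46 at index 1, swap → [46, 2, -25, -5, 14, -30, -29, -16, -27, -35]
  2 vs larger child 14 at index 4, swap → [46, 14, -25, -5, 2, -30, -29, -16, -27, -35]
insert -20:
  append -20 at index 10 → [46, 14, -25, -5, 2, -30, -29, -16, -27, -35, -20] (no swap needed)
insert 7:
  append 7 at index 11 → [46, 14, -25, -5, 2, -30, -29, -16, -27, -35, -20, 7]
  7 > parent -30 at index 5, swap → [46, 14, -25, -5, 2, 7, -29, -16, -27, -35, -20, -30]
  7 > parent -25 at index 2, swap → [46, 14, 7, -5, 2, -25, -29, -16, -27, -35, -20, -30]
insert 3:
  append 3 at index 12 → [46, 14, 7, -5, 2, -25, -29, -16, -27, -35, -20, -30, 3]
  3 > parent -25 at index 5, swap → [46, 14, 7, -5, 2, 3, -29, -16, -27, -35, -20, -30, -25]
insert -17:
  append -17 at index 13 → [46, 14, 7, -5, 2, 3, -29, -16, -27, -35, -20, -30, -25, -17]
  -17 > parent -29 at index 6, swap → [46, 14, 7, -5, 2, 3, -17, -16, -27, -35, -20, -30, -25, -29]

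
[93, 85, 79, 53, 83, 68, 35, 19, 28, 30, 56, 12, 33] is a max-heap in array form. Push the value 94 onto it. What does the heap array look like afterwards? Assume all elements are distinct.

append 94 at index 13 → [93, 85, 79, 53, 83, 68, 35, 19, 28, 30, 56, 12, 33, 94]
94 > parent 35 at index 6, swap → [93, 85, 79, 53, 83, 68, 94, 19, 28, 30, 56, 12, 33, 35]
94 > parent 79 at index 2, swap → [93, 85, 94, 53, 83, 68, 79, 19, 28, 30, 56, 12, 33, 35]
94 > parent 93 at index 0, swap → [94, 85, 93, 53, 83, 68, 79, 19, 28, 30, 56, 12, 33, 35]

[94, 85, 93, 53, 83, 68, 79, 19, 28, 30, 56, 12, 33, 35]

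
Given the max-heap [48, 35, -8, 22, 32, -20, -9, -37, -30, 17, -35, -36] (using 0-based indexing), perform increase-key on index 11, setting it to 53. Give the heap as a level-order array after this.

[53, 35, 48, 22, 32, -8, -9, -37, -30, 17, -35, -20]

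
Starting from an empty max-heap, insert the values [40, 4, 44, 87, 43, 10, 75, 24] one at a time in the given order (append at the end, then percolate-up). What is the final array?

Insert 40:
  append 40 at index 0 → [40] (no swap needed)
Insert 4:
  append 4 at index 1 → [40, 4] (no swap needed)
Insert 44:
  append 44 at index 2 → [40, 4, 44]
  44 > parent 40 at index 0, swap → [44, 4, 40]
Insert 87:
  append 87 at index 3 → [44, 4, 40, 87]
  87 > parent 4 at index 1, swap → [44, 87, 40, 4]
  87 > parent 44 at index 0, swap → [87, 44, 40, 4]
Insert 43:
  append 43 at index 4 → [87, 44, 40, 4, 43] (no swap needed)
Insert 10:
  append 10 at index 5 → [87, 44, 40, 4, 43, 10] (no swap needed)
Insert 75:
  append 75 at index 6 → [87, 44, 40, 4, 43, 10, 75]
  75 > parent 40 at index 2, swap → [87, 44, 75, 4, 43, 10, 40]
Insert 24:
  append 24 at index 7 → [87, 44, 75, 4, 43, 10, 40, 24]
  24 > parent 4 at index 3, swap → [87, 44, 75, 24, 43, 10, 40, 4]

[87, 44, 75, 24, 43, 10, 40, 4]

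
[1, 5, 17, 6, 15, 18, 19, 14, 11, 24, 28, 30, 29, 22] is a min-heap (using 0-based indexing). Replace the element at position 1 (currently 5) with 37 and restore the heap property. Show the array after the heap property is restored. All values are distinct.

set index 1 from 5 to 37 → [1, 37, 17, 6, 15, 18, 19, 14, 11, 24, 28, 30, 29, 22]
37 vs smaller child 6 at index 3, swap → [1, 6, 17, 37, 15, 18, 19, 14, 11, 24, 28, 30, 29, 22]
37 vs smaller child 11 at index 8, swap → [1, 6, 17, 11, 15, 18, 19, 14, 37, 24, 28, 30, 29, 22]

[1, 6, 17, 11, 15, 18, 19, 14, 37, 24, 28, 30, 29, 22]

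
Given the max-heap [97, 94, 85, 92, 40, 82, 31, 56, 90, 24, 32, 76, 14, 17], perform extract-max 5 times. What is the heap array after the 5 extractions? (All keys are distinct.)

[82, 76, 32, 56, 40, 24, 31, 14, 17]

extract-max #1 returns 97:
  remove root 97; move last element 17 to root → [17, 94, 85, 92, 40, 82, 31, 56, 90, 24, 32, 76, 14]
  17 vs larger child 94 at index 1, swap → [94, 17, 85, 92, 40, 82, 31, 56, 90, 24, 32, 76, 14]
  17 vs larger child 92 at index 3, swap → [94, 92, 85, 17, 40, 82, 31, 56, 90, 24, 32, 76, 14]
  17 vs larger child 90 at index 8, swap → [94, 92, 85, 90, 40, 82, 31, 56, 17, 24, 32, 76, 14]
extract-max #2 returns 94:
  remove root 94; move last element 14 to root → [14, 92, 85, 90, 40, 82, 31, 56, 17, 24, 32, 76]
  14 vs larger child 92 at index 1, swap → [92, 14, 85, 90, 40, 82, 31, 56, 17, 24, 32, 76]
  14 vs larger child 90 at index 3, swap → [92, 90, 85, 14, 40, 82, 31, 56, 17, 24, 32, 76]
  14 vs larger child 56 at index 7, swap → [92, 90, 85, 56, 40, 82, 31, 14, 17, 24, 32, 76]
extract-max #3 returns 92:
  remove root 92; move last element 76 to root → [76, 90, 85, 56, 40, 82, 31, 14, 17, 24, 32]
  76 vs larger child 90 at index 1, swap → [90, 76, 85, 56, 40, 82, 31, 14, 17, 24, 32]
extract-max #4 returns 90:
  remove root 90; move last element 32 to root → [32, 76, 85, 56, 40, 82, 31, 14, 17, 24]
  32 vs larger child 85 at index 2, swap → [85, 76, 32, 56, 40, 82, 31, 14, 17, 24]
  32 vs larger child 82 at index 5, swap → [85, 76, 82, 56, 40, 32, 31, 14, 17, 24]
extract-max #5 returns 85:
  remove root 85; move last element 24 to root → [24, 76, 82, 56, 40, 32, 31, 14, 17]
  24 vs larger child 82 at index 2, swap → [82, 76, 24, 56, 40, 32, 31, 14, 17]
  24 vs larger child 32 at index 5, swap → [82, 76, 32, 56, 40, 24, 31, 14, 17]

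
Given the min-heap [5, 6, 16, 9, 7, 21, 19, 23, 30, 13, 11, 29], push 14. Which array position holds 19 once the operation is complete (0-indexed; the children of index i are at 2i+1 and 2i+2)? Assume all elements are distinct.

6

append 14 at index 12 → [5, 6, 16, 9, 7, 21, 19, 23, 30, 13, 11, 29, 14]
14 < parent 21 at index 5, swap → [5, 6, 16, 9, 7, 14, 19, 23, 30, 13, 11, 29, 21]
14 < parent 16 at index 2, swap → [5, 6, 14, 9, 7, 16, 19, 23, 30, 13, 11, 29, 21]
resulting array: [5, 6, 14, 9, 7, 16, 19, 23, 30, 13, 11, 29, 21]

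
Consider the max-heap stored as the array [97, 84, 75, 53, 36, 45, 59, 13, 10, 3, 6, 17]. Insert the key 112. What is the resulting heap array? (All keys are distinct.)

[112, 84, 97, 53, 36, 75, 59, 13, 10, 3, 6, 17, 45]

append 112 at index 12 → [97, 84, 75, 53, 36, 45, 59, 13, 10, 3, 6, 17, 112]
112 > parent 45 at index 5, swap → [97, 84, 75, 53, 36, 112, 59, 13, 10, 3, 6, 17, 45]
112 > parent 75 at index 2, swap → [97, 84, 112, 53, 36, 75, 59, 13, 10, 3, 6, 17, 45]
112 > parent 97 at index 0, swap → [112, 84, 97, 53, 36, 75, 59, 13, 10, 3, 6, 17, 45]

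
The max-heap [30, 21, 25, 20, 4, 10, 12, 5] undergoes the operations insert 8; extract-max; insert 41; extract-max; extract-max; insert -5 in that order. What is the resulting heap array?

insert 8:
  append 8 at index 8 → [30, 21, 25, 20, 4, 10, 12, 5, 8] (no swap needed)
extract-max → returns 30:
  remove root 30; move last element 8 to root → [8, 21, 25, 20, 4, 10, 12, 5]
  8 vs larger child 25 at index 2, swap → [25, 21, 8, 20, 4, 10, 12, 5]
  8 vs larger child 12 at index 6, swap → [25, 21, 12, 20, 4, 10, 8, 5]
insert 41:
  append 41 at index 8 → [25, 21, 12, 20, 4, 10, 8, 5, 41]
  41 > parent 20 at index 3, swap → [25, 21, 12, 41, 4, 10, 8, 5, 20]
  41 > parent 21 at index 1, swap → [25, 41, 12, 21, 4, 10, 8, 5, 20]
  41 > parent 25 at index 0, swap → [41, 25, 12, 21, 4, 10, 8, 5, 20]
extract-max → returns 41:
  remove root 41; move last element 20 to root → [20, 25, 12, 21, 4, 10, 8, 5]
  20 vs larger child 25 at index 1, swap → [25, 20, 12, 21, 4, 10, 8, 5]
  20 vs larger child 21 at index 3, swap → [25, 21, 12, 20, 4, 10, 8, 5]
extract-max → returns 25:
  remove root 25; move last element 5 to root → [5, 21, 12, 20, 4, 10, 8]
  5 vs larger child 21 at index 1, swap → [21, 5, 12, 20, 4, 10, 8]
  5 vs larger child 20 at index 3, swap → [21, 20, 12, 5, 4, 10, 8]
insert -5:
  append -5 at index 7 → [21, 20, 12, 5, 4, 10, 8, -5] (no swap needed)

[21, 20, 12, 5, 4, 10, 8, -5]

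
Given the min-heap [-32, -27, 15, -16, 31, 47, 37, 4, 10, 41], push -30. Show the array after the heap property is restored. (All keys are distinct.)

append -30 at index 10 → [-32, -27, 15, -16, 31, 47, 37, 4, 10, 41, -30]
-30 < parent 31 at index 4, swap → [-32, -27, 15, -16, -30, 47, 37, 4, 10, 41, 31]
-30 < parent -27 at index 1, swap → [-32, -30, 15, -16, -27, 47, 37, 4, 10, 41, 31]

[-32, -30, 15, -16, -27, 47, 37, 4, 10, 41, 31]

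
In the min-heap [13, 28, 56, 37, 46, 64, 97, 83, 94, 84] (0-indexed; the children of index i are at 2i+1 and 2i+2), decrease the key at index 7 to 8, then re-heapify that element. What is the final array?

[8, 13, 56, 28, 46, 64, 97, 37, 94, 84]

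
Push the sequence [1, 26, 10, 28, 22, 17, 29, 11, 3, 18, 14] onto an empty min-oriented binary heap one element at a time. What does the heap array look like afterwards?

[1, 3, 10, 11, 14, 17, 29, 28, 22, 26, 18]

Insert 1:
  append 1 at index 0 → [1] (no swap needed)
Insert 26:
  append 26 at index 1 → [1, 26] (no swap needed)
Insert 10:
  append 10 at index 2 → [1, 26, 10] (no swap needed)
Insert 28:
  append 28 at index 3 → [1, 26, 10, 28] (no swap needed)
Insert 22:
  append 22 at index 4 → [1, 26, 10, 28, 22]
  22 < parent 26 at index 1, swap → [1, 22, 10, 28, 26]
Insert 17:
  append 17 at index 5 → [1, 22, 10, 28, 26, 17] (no swap needed)
Insert 29:
  append 29 at index 6 → [1, 22, 10, 28, 26, 17, 29] (no swap needed)
Insert 11:
  append 11 at index 7 → [1, 22, 10, 28, 26, 17, 29, 11]
  11 < parent 28 at index 3, swap → [1, 22, 10, 11, 26, 17, 29, 28]
  11 < parent 22 at index 1, swap → [1, 11, 10, 22, 26, 17, 29, 28]
Insert 3:
  append 3 at index 8 → [1, 11, 10, 22, 26, 17, 29, 28, 3]
  3 < parent 22 at index 3, swap → [1, 11, 10, 3, 26, 17, 29, 28, 22]
  3 < parent 11 at index 1, swap → [1, 3, 10, 11, 26, 17, 29, 28, 22]
Insert 18:
  append 18 at index 9 → [1, 3, 10, 11, 26, 17, 29, 28, 22, 18]
  18 < parent 26 at index 4, swap → [1, 3, 10, 11, 18, 17, 29, 28, 22, 26]
Insert 14:
  append 14 at index 10 → [1, 3, 10, 11, 18, 17, 29, 28, 22, 26, 14]
  14 < parent 18 at index 4, swap → [1, 3, 10, 11, 14, 17, 29, 28, 22, 26, 18]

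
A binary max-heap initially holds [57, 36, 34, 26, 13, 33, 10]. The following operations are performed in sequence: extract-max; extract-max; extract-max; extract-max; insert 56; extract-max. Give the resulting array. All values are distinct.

[26, 10, 13]

extract-max → returns 57:
  remove root 57; move last element 10 to root → [10, 36, 34, 26, 13, 33]
  10 vs larger child 36 at index 1, swap → [36, 10, 34, 26, 13, 33]
  10 vs larger child 26 at index 3, swap → [36, 26, 34, 10, 13, 33]
extract-max → returns 36:
  remove root 36; move last element 33 to root → [33, 26, 34, 10, 13]
  33 vs larger child 34 at index 2, swap → [34, 26, 33, 10, 13]
extract-max → returns 34:
  remove root 34; move last element 13 to root → [13, 26, 33, 10]
  13 vs larger child 33 at index 2, swap → [33, 26, 13, 10]
extract-max → returns 33:
  remove root 33; move last element 10 to root → [10, 26, 13]
  10 vs larger child 26 at index 1, swap → [26, 10, 13]
insert 56:
  append 56 at index 3 → [26, 10, 13, 56]
  56 > parent 10 at index 1, swap → [26, 56, 13, 10]
  56 > parent 26 at index 0, swap → [56, 26, 13, 10]
extract-max → returns 56:
  remove root 56; move last element 10 to root → [10, 26, 13]
  10 vs larger child 26 at index 1, swap → [26, 10, 13]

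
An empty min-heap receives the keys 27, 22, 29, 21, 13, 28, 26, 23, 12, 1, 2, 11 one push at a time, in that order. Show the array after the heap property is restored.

Insert 27:
  append 27 at index 0 → [27] (no swap needed)
Insert 22:
  append 22 at index 1 → [27, 22]
  22 < parent 27 at index 0, swap → [22, 27]
Insert 29:
  append 29 at index 2 → [22, 27, 29] (no swap needed)
Insert 21:
  append 21 at index 3 → [22, 27, 29, 21]
  21 < parent 27 at index 1, swap → [22, 21, 29, 27]
  21 < parent 22 at index 0, swap → [21, 22, 29, 27]
Insert 13:
  append 13 at index 4 → [21, 22, 29, 27, 13]
  13 < parent 22 at index 1, swap → [21, 13, 29, 27, 22]
  13 < parent 21 at index 0, swap → [13, 21, 29, 27, 22]
Insert 28:
  append 28 at index 5 → [13, 21, 29, 27, 22, 28]
  28 < parent 29 at index 2, swap → [13, 21, 28, 27, 22, 29]
Insert 26:
  append 26 at index 6 → [13, 21, 28, 27, 22, 29, 26]
  26 < parent 28 at index 2, swap → [13, 21, 26, 27, 22, 29, 28]
Insert 23:
  append 23 at index 7 → [13, 21, 26, 27, 22, 29, 28, 23]
  23 < parent 27 at index 3, swap → [13, 21, 26, 23, 22, 29, 28, 27]
Insert 12:
  append 12 at index 8 → [13, 21, 26, 23, 22, 29, 28, 27, 12]
  12 < parent 23 at index 3, swap → [13, 21, 26, 12, 22, 29, 28, 27, 23]
  12 < parent 21 at index 1, swap → [13, 12, 26, 21, 22, 29, 28, 27, 23]
  12 < parent 13 at index 0, swap → [12, 13, 26, 21, 22, 29, 28, 27, 23]
Insert 1:
  append 1 at index 9 → [12, 13, 26, 21, 22, 29, 28, 27, 23, 1]
  1 < parent 22 at index 4, swap → [12, 13, 26, 21, 1, 29, 28, 27, 23, 22]
  1 < parent 13 at index 1, swap → [12, 1, 26, 21, 13, 29, 28, 27, 23, 22]
  1 < parent 12 at index 0, swap → [1, 12, 26, 21, 13, 29, 28, 27, 23, 22]
Insert 2:
  append 2 at index 10 → [1, 12, 26, 21, 13, 29, 28, 27, 23, 22, 2]
  2 < parent 13 at index 4, swap → [1, 12, 26, 21, 2, 29, 28, 27, 23, 22, 13]
  2 < parent 12 at index 1, swap → [1, 2, 26, 21, 12, 29, 28, 27, 23, 22, 13]
Insert 11:
  append 11 at index 11 → [1, 2, 26, 21, 12, 29, 28, 27, 23, 22, 13, 11]
  11 < parent 29 at index 5, swap → [1, 2, 26, 21, 12, 11, 28, 27, 23, 22, 13, 29]
  11 < parent 26 at index 2, swap → [1, 2, 11, 21, 12, 26, 28, 27, 23, 22, 13, 29]

[1, 2, 11, 21, 12, 26, 28, 27, 23, 22, 13, 29]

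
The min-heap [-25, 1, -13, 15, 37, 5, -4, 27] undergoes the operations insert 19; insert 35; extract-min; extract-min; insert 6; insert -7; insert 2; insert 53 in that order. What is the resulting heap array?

[-7, -4, 5, 6, 1, 19, 37, 27, 15, 35, 2, 53]

insert 19:
  append 19 at index 8 → [-25, 1, -13, 15, 37, 5, -4, 27, 19] (no swap needed)
insert 35:
  append 35 at index 9 → [-25, 1, -13, 15, 37, 5, -4, 27, 19, 35]
  35 < parent 37 at index 4, swap → [-25, 1, -13, 15, 35, 5, -4, 27, 19, 37]
extract-min → returns -25:
  remove root -25; move last element 37 to root → [37, 1, -13, 15, 35, 5, -4, 27, 19]
  37 vs smaller child -13 at index 2, swap → [-13, 1, 37, 15, 35, 5, -4, 27, 19]
  37 vs smaller child -4 at index 6, swap → [-13, 1, -4, 15, 35, 5, 37, 27, 19]
extract-min → returns -13:
  remove root -13; move last element 19 to root → [19, 1, -4, 15, 35, 5, 37, 27]
  19 vs smaller child -4 at index 2, swap → [-4, 1, 19, 15, 35, 5, 37, 27]
  19 vs smaller child 5 at index 5, swap → [-4, 1, 5, 15, 35, 19, 37, 27]
insert 6:
  append 6 at index 8 → [-4, 1, 5, 15, 35, 19, 37, 27, 6]
  6 < parent 15 at index 3, swap → [-4, 1, 5, 6, 35, 19, 37, 27, 15]
insert -7:
  append -7 at index 9 → [-4, 1, 5, 6, 35, 19, 37, 27, 15, -7]
  -7 < parent 35 at index 4, swap → [-4, 1, 5, 6, -7, 19, 37, 27, 15, 35]
  -7 < parent 1 at index 1, swap → [-4, -7, 5, 6, 1, 19, 37, 27, 15, 35]
  -7 < parent -4 at index 0, swap → [-7, -4, 5, 6, 1, 19, 37, 27, 15, 35]
insert 2:
  append 2 at index 10 → [-7, -4, 5, 6, 1, 19, 37, 27, 15, 35, 2] (no swap needed)
insert 53:
  append 53 at index 11 → [-7, -4, 5, 6, 1, 19, 37, 27, 15, 35, 2, 53] (no swap needed)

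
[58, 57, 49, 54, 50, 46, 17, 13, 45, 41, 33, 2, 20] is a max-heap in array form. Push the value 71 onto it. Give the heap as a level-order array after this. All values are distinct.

[71, 57, 58, 54, 50, 46, 49, 13, 45, 41, 33, 2, 20, 17]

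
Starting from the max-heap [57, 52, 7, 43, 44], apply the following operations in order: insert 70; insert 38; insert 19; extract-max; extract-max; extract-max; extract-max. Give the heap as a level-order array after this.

insert 70:
  append 70 at index 5 → [57, 52, 7, 43, 44, 70]
  70 > parent 7 at index 2, swap → [57, 52, 70, 43, 44, 7]
  70 > parent 57 at index 0, swap → [70, 52, 57, 43, 44, 7]
insert 38:
  append 38 at index 6 → [70, 52, 57, 43, 44, 7, 38] (no swap needed)
insert 19:
  append 19 at index 7 → [70, 52, 57, 43, 44, 7, 38, 19] (no swap needed)
extract-max → returns 70:
  remove root 70; move last element 19 to root → [19, 52, 57, 43, 44, 7, 38]
  19 vs larger child 57 at index 2, swap → [57, 52, 19, 43, 44, 7, 38]
  19 vs larger child 38 at index 6, swap → [57, 52, 38, 43, 44, 7, 19]
extract-max → returns 57:
  remove root 57; move last element 19 to root → [19, 52, 38, 43, 44, 7]
  19 vs larger child 52 at index 1, swap → [52, 19, 38, 43, 44, 7]
  19 vs larger child 44 at index 4, swap → [52, 44, 38, 43, 19, 7]
extract-max → returns 52:
  remove root 52; move last element 7 to root → [7, 44, 38, 43, 19]
  7 vs larger child 44 at index 1, swap → [44, 7, 38, 43, 19]
  7 vs larger child 43 at index 3, swap → [44, 43, 38, 7, 19]
extract-max → returns 44:
  remove root 44; move last element 19 to root → [19, 43, 38, 7]
  19 vs larger child 43 at index 1, swap → [43, 19, 38, 7]

[43, 19, 38, 7]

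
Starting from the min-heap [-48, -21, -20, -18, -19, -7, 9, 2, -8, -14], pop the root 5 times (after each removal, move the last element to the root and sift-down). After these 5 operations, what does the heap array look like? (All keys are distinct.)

extract-min #1 returns -48:
  remove root -48; move last element -14 to root → [-14, -21, -20, -18, -19, -7, 9, 2, -8]
  -14 vs smaller child -21 at index 1, swap → [-21, -14, -20, -18, -19, -7, 9, 2, -8]
  -14 vs smaller child -19 at index 4, swap → [-21, -19, -20, -18, -14, -7, 9, 2, -8]
extract-min #2 returns -21:
  remove root -21; move last element -8 to root → [-8, -19, -20, -18, -14, -7, 9, 2]
  -8 vs smaller child -20 at index 2, swap → [-20, -19, -8, -18, -14, -7, 9, 2]
extract-min #3 returns -20:
  remove root -20; move last element 2 to root → [2, -19, -8, -18, -14, -7, 9]
  2 vs smaller child -19 at index 1, swap → [-19, 2, -8, -18, -14, -7, 9]
  2 vs smaller child -18 at index 3, swap → [-19, -18, -8, 2, -14, -7, 9]
extract-min #4 returns -19:
  remove root -19; move last element 9 to root → [9, -18, -8, 2, -14, -7]
  9 vs smaller child -18 at index 1, swap → [-18, 9, -8, 2, -14, -7]
  9 vs smaller child -14 at index 4, swap → [-18, -14, -8, 2, 9, -7]
extract-min #5 returns -18:
  remove root -18; move last element -7 to root → [-7, -14, -8, 2, 9]
  -7 vs smaller child -14 at index 1, swap → [-14, -7, -8, 2, 9]

[-14, -7, -8, 2, 9]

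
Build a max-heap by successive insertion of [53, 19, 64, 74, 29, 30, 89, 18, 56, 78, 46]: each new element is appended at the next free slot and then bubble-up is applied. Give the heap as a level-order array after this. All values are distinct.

Insert 53:
  append 53 at index 0 → [53] (no swap needed)
Insert 19:
  append 19 at index 1 → [53, 19] (no swap needed)
Insert 64:
  append 64 at index 2 → [53, 19, 64]
  64 > parent 53 at index 0, swap → [64, 19, 53]
Insert 74:
  append 74 at index 3 → [64, 19, 53, 74]
  74 > parent 19 at index 1, swap → [64, 74, 53, 19]
  74 > parent 64 at index 0, swap → [74, 64, 53, 19]
Insert 29:
  append 29 at index 4 → [74, 64, 53, 19, 29] (no swap needed)
Insert 30:
  append 30 at index 5 → [74, 64, 53, 19, 29, 30] (no swap needed)
Insert 89:
  append 89 at index 6 → [74, 64, 53, 19, 29, 30, 89]
  89 > parent 53 at index 2, swap → [74, 64, 89, 19, 29, 30, 53]
  89 > parent 74 at index 0, swap → [89, 64, 74, 19, 29, 30, 53]
Insert 18:
  append 18 at index 7 → [89, 64, 74, 19, 29, 30, 53, 18] (no swap needed)
Insert 56:
  append 56 at index 8 → [89, 64, 74, 19, 29, 30, 53, 18, 56]
  56 > parent 19 at index 3, swap → [89, 64, 74, 56, 29, 30, 53, 18, 19]
Insert 78:
  append 78 at index 9 → [89, 64, 74, 56, 29, 30, 53, 18, 19, 78]
  78 > parent 29 at index 4, swap → [89, 64, 74, 56, 78, 30, 53, 18, 19, 29]
  78 > parent 64 at index 1, swap → [89, 78, 74, 56, 64, 30, 53, 18, 19, 29]
Insert 46:
  append 46 at index 10 → [89, 78, 74, 56, 64, 30, 53, 18, 19, 29, 46] (no swap needed)

[89, 78, 74, 56, 64, 30, 53, 18, 19, 29, 46]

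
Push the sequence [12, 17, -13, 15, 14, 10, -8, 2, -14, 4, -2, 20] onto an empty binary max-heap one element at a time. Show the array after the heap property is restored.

Insert 12:
  append 12 at index 0 → [12] (no swap needed)
Insert 17:
  append 17 at index 1 → [12, 17]
  17 > parent 12 at index 0, swap → [17, 12]
Insert -13:
  append -13 at index 2 → [17, 12, -13] (no swap needed)
Insert 15:
  append 15 at index 3 → [17, 12, -13, 15]
  15 > parent 12 at index 1, swap → [17, 15, -13, 12]
Insert 14:
  append 14 at index 4 → [17, 15, -13, 12, 14] (no swap needed)
Insert 10:
  append 10 at index 5 → [17, 15, -13, 12, 14, 10]
  10 > parent -13 at index 2, swap → [17, 15, 10, 12, 14, -13]
Insert -8:
  append -8 at index 6 → [17, 15, 10, 12, 14, -13, -8] (no swap needed)
Insert 2:
  append 2 at index 7 → [17, 15, 10, 12, 14, -13, -8, 2] (no swap needed)
Insert -14:
  append -14 at index 8 → [17, 15, 10, 12, 14, -13, -8, 2, -14] (no swap needed)
Insert 4:
  append 4 at index 9 → [17, 15, 10, 12, 14, -13, -8, 2, -14, 4] (no swap needed)
Insert -2:
  append -2 at index 10 → [17, 15, 10, 12, 14, -13, -8, 2, -14, 4, -2] (no swap needed)
Insert 20:
  append 20 at index 11 → [17, 15, 10, 12, 14, -13, -8, 2, -14, 4, -2, 20]
  20 > parent -13 at index 5, swap → [17, 15, 10, 12, 14, 20, -8, 2, -14, 4, -2, -13]
  20 > parent 10 at index 2, swap → [17, 15, 20, 12, 14, 10, -8, 2, -14, 4, -2, -13]
  20 > parent 17 at index 0, swap → [20, 15, 17, 12, 14, 10, -8, 2, -14, 4, -2, -13]

[20, 15, 17, 12, 14, 10, -8, 2, -14, 4, -2, -13]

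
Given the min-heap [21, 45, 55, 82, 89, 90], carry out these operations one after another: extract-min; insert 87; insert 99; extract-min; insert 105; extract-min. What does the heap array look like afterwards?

extract-min → returns 21:
  remove root 21; move last element 90 to root → [90, 45, 55, 82, 89]
  90 vs smaller child 45 at index 1, swap → [45, 90, 55, 82, 89]
  90 vs smaller child 82 at index 3, swap → [45, 82, 55, 90, 89]
insert 87:
  append 87 at index 5 → [45, 82, 55, 90, 89, 87] (no swap needed)
insert 99:
  append 99 at index 6 → [45, 82, 55, 90, 89, 87, 99] (no swap needed)
extract-min → returns 45:
  remove root 45; move last element 99 to root → [99, 82, 55, 90, 89, 87]
  99 vs smaller child 55 at index 2, swap → [55, 82, 99, 90, 89, 87]
  99 vs only child 87 at index 5, swap → [55, 82, 87, 90, 89, 99]
insert 105:
  append 105 at index 6 → [55, 82, 87, 90, 89, 99, 105] (no swap needed)
extract-min → returns 55:
  remove root 55; move last element 105 to root → [105, 82, 87, 90, 89, 99]
  105 vs smaller child 82 at index 1, swap → [82, 105, 87, 90, 89, 99]
  105 vs smaller child 89 at index 4, swap → [82, 89, 87, 90, 105, 99]

[82, 89, 87, 90, 105, 99]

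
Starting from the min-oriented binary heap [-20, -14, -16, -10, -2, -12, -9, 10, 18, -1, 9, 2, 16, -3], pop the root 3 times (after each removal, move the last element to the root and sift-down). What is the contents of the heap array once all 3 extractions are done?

[-12, -10, -9, 10, -2, -3, 2, 16, 18, -1, 9]

extract-min #1 returns -20:
  remove root -20; move last element -3 to root → [-3, -14, -16, -10, -2, -12, -9, 10, 18, -1, 9, 2, 16]
  -3 vs smaller child -16 at index 2, swap → [-16, -14, -3, -10, -2, -12, -9, 10, 18, -1, 9, 2, 16]
  -3 vs smaller child -12 at index 5, swap → [-16, -14, -12, -10, -2, -3, -9, 10, 18, -1, 9, 2, 16]
extract-min #2 returns -16:
  remove root -16; move last element 16 to root → [16, -14, -12, -10, -2, -3, -9, 10, 18, -1, 9, 2]
  16 vs smaller child -14 at index 1, swap → [-14, 16, -12, -10, -2, -3, -9, 10, 18, -1, 9, 2]
  16 vs smaller child -10 at index 3, swap → [-14, -10, -12, 16, -2, -3, -9, 10, 18, -1, 9, 2]
  16 vs smaller child 10 at index 7, swap → [-14, -10, -12, 10, -2, -3, -9, 16, 18, -1, 9, 2]
extract-min #3 returns -14:
  remove root -14; move last element 2 to root → [2, -10, -12, 10, -2, -3, -9, 16, 18, -1, 9]
  2 vs smaller child -12 at index 2, swap → [-12, -10, 2, 10, -2, -3, -9, 16, 18, -1, 9]
  2 vs smaller child -9 at index 6, swap → [-12, -10, -9, 10, -2, -3, 2, 16, 18, -1, 9]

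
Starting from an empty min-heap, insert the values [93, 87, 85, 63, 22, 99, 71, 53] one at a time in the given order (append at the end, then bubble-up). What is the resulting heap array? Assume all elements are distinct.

Insert 93:
  append 93 at index 0 → [93] (no swap needed)
Insert 87:
  append 87 at index 1 → [93, 87]
  87 < parent 93 at index 0, swap → [87, 93]
Insert 85:
  append 85 at index 2 → [87, 93, 85]
  85 < parent 87 at index 0, swap → [85, 93, 87]
Insert 63:
  append 63 at index 3 → [85, 93, 87, 63]
  63 < parent 93 at index 1, swap → [85, 63, 87, 93]
  63 < parent 85 at index 0, swap → [63, 85, 87, 93]
Insert 22:
  append 22 at index 4 → [63, 85, 87, 93, 22]
  22 < parent 85 at index 1, swap → [63, 22, 87, 93, 85]
  22 < parent 63 at index 0, swap → [22, 63, 87, 93, 85]
Insert 99:
  append 99 at index 5 → [22, 63, 87, 93, 85, 99] (no swap needed)
Insert 71:
  append 71 at index 6 → [22, 63, 87, 93, 85, 99, 71]
  71 < parent 87 at index 2, swap → [22, 63, 71, 93, 85, 99, 87]
Insert 53:
  append 53 at index 7 → [22, 63, 71, 93, 85, 99, 87, 53]
  53 < parent 93 at index 3, swap → [22, 63, 71, 53, 85, 99, 87, 93]
  53 < parent 63 at index 1, swap → [22, 53, 71, 63, 85, 99, 87, 93]

[22, 53, 71, 63, 85, 99, 87, 93]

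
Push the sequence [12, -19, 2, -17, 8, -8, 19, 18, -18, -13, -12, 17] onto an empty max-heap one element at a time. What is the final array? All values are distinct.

[19, 18, 17, 8, -12, 12, 2, -19, -18, -17, -13, -8]

Insert 12:
  append 12 at index 0 → [12] (no swap needed)
Insert -19:
  append -19 at index 1 → [12, -19] (no swap needed)
Insert 2:
  append 2 at index 2 → [12, -19, 2] (no swap needed)
Insert -17:
  append -17 at index 3 → [12, -19, 2, -17]
  -17 > parent -19 at index 1, swap → [12, -17, 2, -19]
Insert 8:
  append 8 at index 4 → [12, -17, 2, -19, 8]
  8 > parent -17 at index 1, swap → [12, 8, 2, -19, -17]
Insert -8:
  append -8 at index 5 → [12, 8, 2, -19, -17, -8] (no swap needed)
Insert 19:
  append 19 at index 6 → [12, 8, 2, -19, -17, -8, 19]
  19 > parent 2 at index 2, swap → [12, 8, 19, -19, -17, -8, 2]
  19 > parent 12 at index 0, swap → [19, 8, 12, -19, -17, -8, 2]
Insert 18:
  append 18 at index 7 → [19, 8, 12, -19, -17, -8, 2, 18]
  18 > parent -19 at index 3, swap → [19, 8, 12, 18, -17, -8, 2, -19]
  18 > parent 8 at index 1, swap → [19, 18, 12, 8, -17, -8, 2, -19]
Insert -18:
  append -18 at index 8 → [19, 18, 12, 8, -17, -8, 2, -19, -18] (no swap needed)
Insert -13:
  append -13 at index 9 → [19, 18, 12, 8, -17, -8, 2, -19, -18, -13]
  -13 > parent -17 at index 4, swap → [19, 18, 12, 8, -13, -8, 2, -19, -18, -17]
Insert -12:
  append -12 at index 10 → [19, 18, 12, 8, -13, -8, 2, -19, -18, -17, -12]
  -12 > parent -13 at index 4, swap → [19, 18, 12, 8, -12, -8, 2, -19, -18, -17, -13]
Insert 17:
  append 17 at index 11 → [19, 18, 12, 8, -12, -8, 2, -19, -18, -17, -13, 17]
  17 > parent -8 at index 5, swap → [19, 18, 12, 8, -12, 17, 2, -19, -18, -17, -13, -8]
  17 > parent 12 at index 2, swap → [19, 18, 17, 8, -12, 12, 2, -19, -18, -17, -13, -8]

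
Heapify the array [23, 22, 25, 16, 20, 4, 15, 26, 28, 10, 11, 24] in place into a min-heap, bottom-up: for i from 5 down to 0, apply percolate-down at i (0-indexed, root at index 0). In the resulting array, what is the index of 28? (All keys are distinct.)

8

sift down from index 5: already satisfies heap property
sift down from index 4:
  20 vs smaller child 10 at index 9, swap → [23, 22, 25, 16, 10, 4, 15, 26, 28, 20, 11, 24]
sift down from index 3: already satisfies heap property
sift down from index 2:
  25 vs smaller child 4 at index 5, swap → [23, 22, 4, 16, 10, 25, 15, 26, 28, 20, 11, 24]
  25 vs only child 24 at index 11, swap → [23, 22, 4, 16, 10, 24, 15, 26, 28, 20, 11, 25]
sift down from index 1:
  22 vs smaller child 10 at index 4, swap → [23, 10, 4, 16, 22, 24, 15, 26, 28, 20, 11, 25]
  22 vs smaller child 11 at index 10, swap → [23, 10, 4, 16, 11, 24, 15, 26, 28, 20, 22, 25]
sift down from index 0:
  23 vs smaller child 4 at index 2, swap → [4, 10, 23, 16, 11, 24, 15, 26, 28, 20, 22, 25]
  23 vs smaller child 15 at index 6, swap → [4, 10, 15, 16, 11, 24, 23, 26, 28, 20, 22, 25]
resulting array: [4, 10, 15, 16, 11, 24, 23, 26, 28, 20, 22, 25]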